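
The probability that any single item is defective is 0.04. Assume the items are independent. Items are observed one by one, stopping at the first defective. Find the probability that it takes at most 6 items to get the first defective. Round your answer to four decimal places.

0.2172

Y = number of items to the first success; geometric, p = 0.04.
P(Y ≤ 6) = 1 − (1−p)^6 = 1 − 0.782758 = 0.217242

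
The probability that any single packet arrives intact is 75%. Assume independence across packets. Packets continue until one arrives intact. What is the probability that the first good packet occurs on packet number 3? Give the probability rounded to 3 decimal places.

Geometric (trials to first success), p = 0.75.
P(Y = 3) = (1−p)^2 · p = 0.0625 · 0.75 = 0.04688

0.047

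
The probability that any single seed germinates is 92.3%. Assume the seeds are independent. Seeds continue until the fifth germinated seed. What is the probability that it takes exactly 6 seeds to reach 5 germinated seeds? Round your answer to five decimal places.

Y = trial on which the fifth success occurs; negative binomial, r=5, p=0.923.
P(Y=6) = C(5,4) · p^5 · (1−p)^1
= 5 · 0.6699 · 0.077 = 0.2579106

0.25791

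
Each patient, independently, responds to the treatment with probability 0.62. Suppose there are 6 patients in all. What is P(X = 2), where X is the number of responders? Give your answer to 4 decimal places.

0.1202

X ~ Binomial(n=6, p=0.62).
P(X=2) = C(6,2) · p^2 · (1−p)^4
= 15 · 0.3844 · 0.020851 = 0.120229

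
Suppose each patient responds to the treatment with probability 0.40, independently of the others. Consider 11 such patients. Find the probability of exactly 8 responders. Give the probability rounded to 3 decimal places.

X ~ Binomial(n=11, p=0.40).
P(X=8) = C(11,8) · p^8 · (1−p)^3
= 165 · 0.00065536 · 0.216 = 0.02336

0.023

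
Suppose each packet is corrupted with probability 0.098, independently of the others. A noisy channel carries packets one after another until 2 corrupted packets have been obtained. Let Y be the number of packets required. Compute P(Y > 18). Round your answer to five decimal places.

0.46171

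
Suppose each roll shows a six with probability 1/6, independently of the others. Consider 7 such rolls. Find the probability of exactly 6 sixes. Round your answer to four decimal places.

X ~ Binomial(n=7, p=0.166667).
P(X=6) = C(7,6) · p^6 · (1−p)^1
= 7 · 2.1433e-05 · 0.83333 = 0.000125

0.0001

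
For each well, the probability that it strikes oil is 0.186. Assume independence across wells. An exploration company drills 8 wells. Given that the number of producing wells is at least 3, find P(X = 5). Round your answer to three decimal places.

X ~ Binomial(8, 0.186). Want P(X=5 | X≥3) = P(X=5) / P(X≥3).
P(X=5) = C(8,5)·0.186^5·0.814^3 = 0.00672
P(X≥3) = 1 − 0.19275 − 0.35235 − 0.28179 = 0.17311
Ratio = 0.00672 / 0.17311 = 0.03884

0.039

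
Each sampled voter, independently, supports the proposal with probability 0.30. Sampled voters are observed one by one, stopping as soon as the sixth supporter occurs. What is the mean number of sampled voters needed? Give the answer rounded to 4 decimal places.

Y = total sampled voters until the sixth success; negative binomial with r=6, p=0.30.
E[Y] = r / p = 6 / 0.30 = 20.000000

20.0000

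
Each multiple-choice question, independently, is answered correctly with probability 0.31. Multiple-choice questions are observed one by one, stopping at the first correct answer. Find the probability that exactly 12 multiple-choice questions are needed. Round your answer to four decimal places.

Geometric (trials to first success), p = 0.31.
P(Y = 12) = (1−p)^11 · p = 0.016879 · 0.31 = 0.005232

0.0052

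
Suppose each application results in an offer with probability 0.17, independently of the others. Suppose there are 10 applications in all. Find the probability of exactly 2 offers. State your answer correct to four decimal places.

0.2929

X ~ Binomial(n=10, p=0.17).
P(X=2) = C(10,2) · p^2 · (1−p)^8
= 45 · 0.0289 · 0.22523 = 0.292911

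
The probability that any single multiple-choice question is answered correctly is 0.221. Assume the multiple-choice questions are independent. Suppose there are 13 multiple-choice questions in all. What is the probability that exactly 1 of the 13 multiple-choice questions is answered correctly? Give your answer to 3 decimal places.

0.143

X ~ Binomial(n=13, p=0.221).
P(X=1) = C(13,1) · p^1 · (1−p)^12
= 13 · 0.221 · 0.04994 = 0.14348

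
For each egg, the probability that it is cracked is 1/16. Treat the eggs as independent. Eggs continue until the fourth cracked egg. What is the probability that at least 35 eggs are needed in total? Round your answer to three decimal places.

Needing more than 34 eggs ⇔ fewer than 4 successes in the first 34. With X ~ Binomial(34, 0.0625), P(Y > 34) = P(X ≤ 3).
  k=0: C(34,0)·0.0625^0·0.9375^34 = 0.11144
  k=1: C(34,1)·0.0625^1·0.9375^33 = 0.25259
  k=2: C(34,2)·0.0625^2·0.9375^32 = 0.27785
  k=3: C(34,3)·0.0625^3·0.9375^31 = 0.19758
P(X ≤ 3) = 0.83945

0.839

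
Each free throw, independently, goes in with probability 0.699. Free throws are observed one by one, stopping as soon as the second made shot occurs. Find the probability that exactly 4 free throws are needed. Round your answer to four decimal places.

0.1328

Y = trial on which the second success occurs; negative binomial, r=2, p=0.699.
P(Y=4) = C(3,1) · p^2 · (1−p)^2
= 3 · 0.4886 · 0.090601 = 0.132803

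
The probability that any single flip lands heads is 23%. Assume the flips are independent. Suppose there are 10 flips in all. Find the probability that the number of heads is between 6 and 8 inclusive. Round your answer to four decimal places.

0.0130

X ~ Binomial(10, 0.23); P(6 ≤ X ≤ 8) = Σ C(10,k) p^k (1−p)^(10−k) over k:
  k=6: C(10,6)·0.23^6·0.77^4 = 0.010928
  k=7: C(10,7)·0.23^7·0.77^3 = 0.001865
  k=8: C(10,8)·0.23^8·0.77^2 = 0.000209
Total = 0.013002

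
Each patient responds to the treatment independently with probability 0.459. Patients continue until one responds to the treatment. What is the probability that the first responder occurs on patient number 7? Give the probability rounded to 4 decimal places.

Geometric (trials to first success), p = 0.459.
P(Y = 7) = (1−p)^6 · p = 0.025072 · 0.459 = 0.011508

0.0115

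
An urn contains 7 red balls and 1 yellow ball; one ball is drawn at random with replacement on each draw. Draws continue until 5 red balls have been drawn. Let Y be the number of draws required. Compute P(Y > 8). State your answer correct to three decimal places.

Needing more than 8 draws ⇔ fewer than 5 successes in the first 8. With X ~ Binomial(8, 0.875), P(Y > 8) = P(X ≤ 4).
  k=0: C(8,0)·0.875^0·0.125^8 = 0.00000
  k=1: C(8,1)·0.875^1·0.125^7 = 0.00000
  k=2: C(8,2)·0.875^2·0.125^6 = 0.00008
  k=3: C(8,3)·0.875^3·0.125^5 = 0.00114
  k=4: C(8,4)·0.875^4·0.125^4 = 0.01002
P(X ≤ 4) = 0.01125

0.011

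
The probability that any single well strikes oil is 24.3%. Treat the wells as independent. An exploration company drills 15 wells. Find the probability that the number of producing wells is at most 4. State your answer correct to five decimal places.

X ~ Binomial(15, 0.243); P(X ≤ 4) = Σ C(15,k) p^k (1−p)^(15−k) over k:
  k=0: C(15,0)·0.243^0·0.757^15 = 0.0153617
  k=1: C(15,1)·0.243^1·0.757^14 = 0.0739673
  k=2: C(15,2)·0.243^2·0.757^13 = 0.1662066
  k=3: C(15,3)·0.243^3·0.757^12 = 0.2311962
  k=4: C(15,4)·0.243^4·0.757^11 = 0.2226447
Total = 0.7093766

0.70938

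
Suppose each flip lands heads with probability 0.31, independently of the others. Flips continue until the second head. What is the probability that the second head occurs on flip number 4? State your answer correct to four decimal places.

Y = trial on which the second success occurs; negative binomial, r=2, p=0.31.
P(Y=4) = C(3,1) · p^2 · (1−p)^2
= 3 · 0.0961 · 0.4761 = 0.137260

0.1373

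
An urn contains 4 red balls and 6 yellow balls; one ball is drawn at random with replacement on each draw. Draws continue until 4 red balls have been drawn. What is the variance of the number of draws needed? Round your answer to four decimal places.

Y = total draws until the fourth success; negative binomial with r=4, p=0.40.
Var(Y) = r(1−p)/p² = 4·0.60 / 0.40² = 15.000000

15.0000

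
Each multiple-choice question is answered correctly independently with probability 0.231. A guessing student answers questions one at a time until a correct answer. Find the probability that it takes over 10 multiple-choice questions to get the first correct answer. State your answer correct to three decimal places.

0.072

Y = number of multiple-choice questions to the first success; geometric, p = 0.231.
P(Y > 10) = P(first 10 all fail) = (1−p)^10 = 0.07232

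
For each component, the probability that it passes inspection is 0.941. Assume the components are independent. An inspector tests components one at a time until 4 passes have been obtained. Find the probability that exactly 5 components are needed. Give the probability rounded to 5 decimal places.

Y = trial on which the fourth success occurs; negative binomial, r=4, p=0.941.
P(Y=5) = C(4,3) · p^4 · (1−p)^1
= 4 · 0.78408 · 0.059 = 0.1850421

0.18504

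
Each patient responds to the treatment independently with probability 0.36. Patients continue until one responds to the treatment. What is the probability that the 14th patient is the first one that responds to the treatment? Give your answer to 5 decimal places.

0.00109

Geometric (trials to first success), p = 0.36.
P(Y = 14) = (1−p)^13 · p = 0.0030223 · 0.36 = 0.0010880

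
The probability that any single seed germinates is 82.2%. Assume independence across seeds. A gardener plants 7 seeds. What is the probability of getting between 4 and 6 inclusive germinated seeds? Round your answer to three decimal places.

X ~ Binomial(7, 0.822); P(4 ≤ X ≤ 6) = Σ C(7,k) p^k (1−p)^(7−k) over k:
  k=4: C(7,4)·0.822^4·0.178^3 = 0.09012
  k=5: C(7,5)·0.822^5·0.178^2 = 0.24970
  k=6: C(7,6)·0.822^6·0.178^1 = 0.38437
Total = 0.72419

0.724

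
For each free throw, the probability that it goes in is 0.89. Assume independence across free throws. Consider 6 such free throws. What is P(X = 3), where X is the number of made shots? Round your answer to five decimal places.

X ~ Binomial(n=6, p=0.89).
P(X=3) = C(6,3) · p^3 · (1−p)^3
= 20 · 0.70497 · 0.001331 = 0.0187663

0.01877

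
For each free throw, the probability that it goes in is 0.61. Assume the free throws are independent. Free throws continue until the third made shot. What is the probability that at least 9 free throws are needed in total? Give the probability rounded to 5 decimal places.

Needing more than 8 free throws ⇔ fewer than 3 successes in the first 8. With X ~ Binomial(8, 0.61), P(Y > 8) = P(X ≤ 2).
  k=0: C(8,0)·0.61^0·0.39^8 = 0.0005352
  k=1: C(8,1)·0.61^1·0.39^7 = 0.0066969
  k=2: C(8,2)·0.61^2·0.39^6 = 0.0366611
P(X ≤ 2) = 0.0438932

0.04389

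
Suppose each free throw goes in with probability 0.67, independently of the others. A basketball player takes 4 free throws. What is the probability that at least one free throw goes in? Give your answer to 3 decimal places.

P(at least one) = 1 − P(none) = 1 − (1 − 0.67)^4
= 1 − 0.01186 = 0.98814

0.988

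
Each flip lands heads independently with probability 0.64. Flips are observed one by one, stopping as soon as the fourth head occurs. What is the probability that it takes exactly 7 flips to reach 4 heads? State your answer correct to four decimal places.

Y = trial on which the fourth success occurs; negative binomial, r=4, p=0.64.
P(Y=7) = C(6,3) · p^4 · (1−p)^3
= 20 · 0.16777 · 0.046656 = 0.156552

0.1566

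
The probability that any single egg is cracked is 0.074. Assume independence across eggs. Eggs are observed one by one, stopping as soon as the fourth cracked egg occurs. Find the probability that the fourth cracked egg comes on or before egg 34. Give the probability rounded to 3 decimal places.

0.242

Finishing within 34 eggs ⇔ at least 4 successes in the first 34. With X ~ Binomial(34, 0.074), P(Y ≤ 34) = 1 − P(X ≤ 3).
  k=0: C(34,0)·0.074^0·0.926^34 = 0.07324
  k=1: C(34,1)·0.074^1·0.926^33 = 0.19901
  k=2: C(34,2)·0.074^2·0.926^32 = 0.26241
  k=3: C(34,3)·0.074^3·0.926^31 = 0.22368
1 − 0.75834 = 0.24166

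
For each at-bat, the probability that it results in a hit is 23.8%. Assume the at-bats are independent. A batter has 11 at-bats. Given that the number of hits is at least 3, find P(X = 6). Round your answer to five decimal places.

0.04254

X ~ Binomial(11, 0.238). Want P(X=6 | X≥3) = P(X=6) / P(X≥3).
P(X=6) = C(11,6)·0.238^6·0.762^5 = 0.0215714
P(X≥3) = 1 − 0.0502927 − 0.1727903 − 0.2698431 = 0.5070739
Ratio = 0.0215714 / 0.5070739 = 0.0425410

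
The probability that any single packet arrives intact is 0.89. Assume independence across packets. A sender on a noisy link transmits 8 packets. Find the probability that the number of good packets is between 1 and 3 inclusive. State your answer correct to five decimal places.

X ~ Binomial(8, 0.89); P(1 ≤ X ≤ 3) = Σ C(8,k) p^k (1−p)^(8−k) over k:
  k=1: C(8,1)·0.89^1·0.11^7 = 0.0000014
  k=2: C(8,2)·0.89^2·0.11^6 = 0.0000393
  k=3: C(8,3)·0.89^3·0.11^5 = 0.0006358
Total = 0.0006765

0.00068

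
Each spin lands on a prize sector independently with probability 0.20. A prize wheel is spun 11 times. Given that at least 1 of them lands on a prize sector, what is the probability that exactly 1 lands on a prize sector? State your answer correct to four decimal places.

0.2584

X ~ Binomial(11, 0.20). Want P(X=1 | X≥1) = P(X=1) / P(X≥1).
P(X=1) = C(11,1)·0.20^1·0.80^10 = 0.236223
P(X≥1) = 1 − 0.085899 = 0.914101
Ratio = 0.236223 / 0.914101 = 0.258421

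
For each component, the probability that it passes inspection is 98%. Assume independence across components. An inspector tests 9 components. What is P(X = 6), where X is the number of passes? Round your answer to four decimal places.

0.0006

X ~ Binomial(n=9, p=0.98).
P(X=6) = C(9,6) · p^6 · (1−p)^3
= 84 · 0.88584 · 8e-06 = 0.000595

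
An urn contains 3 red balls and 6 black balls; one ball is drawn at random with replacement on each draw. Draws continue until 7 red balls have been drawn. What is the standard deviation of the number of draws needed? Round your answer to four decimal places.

Y = total draws until the seventh success; negative binomial with r=7, p=0.333333.
SD(Y) = √[r(1−p)/p²] = √(42.000000) = 6.480741

6.4807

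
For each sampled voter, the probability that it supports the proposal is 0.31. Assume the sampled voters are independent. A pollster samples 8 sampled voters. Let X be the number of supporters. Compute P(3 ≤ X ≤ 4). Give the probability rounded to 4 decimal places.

X ~ Binomial(8, 0.31); P(3 ≤ X ≤ 4) = Σ C(8,k) p^k (1−p)^(8−k) over k:
  k=3: C(8,3)·0.31^3·0.69^5 = 0.260927
  k=4: C(8,4)·0.31^4·0.69^4 = 0.146535
Total = 0.407462

0.4075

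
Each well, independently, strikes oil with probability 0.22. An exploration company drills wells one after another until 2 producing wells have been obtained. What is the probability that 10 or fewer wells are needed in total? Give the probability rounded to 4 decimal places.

Finishing within 10 wells ⇔ at least 2 successes in the first 10. With X ~ Binomial(10, 0.22), P(Y ≤ 10) = 1 − P(X ≤ 1).
  k=0: C(10,0)·0.22^0·0.78^10 = 0.083358
  k=1: C(10,1)·0.22^1·0.78^9 = 0.235112
1 − 0.318469 = 0.681531

0.6815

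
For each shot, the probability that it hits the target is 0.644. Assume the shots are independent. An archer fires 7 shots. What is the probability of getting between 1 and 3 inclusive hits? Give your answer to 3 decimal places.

X ~ Binomial(7, 0.644); P(1 ≤ X ≤ 3) = Σ C(7,k) p^k (1−p)^(7−k) over k:
  k=1: C(7,1)·0.644^1·0.356^6 = 0.00918
  k=2: C(7,2)·0.644^2·0.356^5 = 0.04980
  k=3: C(7,3)·0.644^3·0.356^4 = 0.15015
Total = 0.20913

0.209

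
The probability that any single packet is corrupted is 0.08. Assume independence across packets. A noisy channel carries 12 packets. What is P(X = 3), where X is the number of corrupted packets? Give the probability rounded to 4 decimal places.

0.0532

X ~ Binomial(n=12, p=0.08).
P(X=3) = C(12,3) · p^3 · (1−p)^9
= 220 · 0.000512 · 0.47216 = 0.053184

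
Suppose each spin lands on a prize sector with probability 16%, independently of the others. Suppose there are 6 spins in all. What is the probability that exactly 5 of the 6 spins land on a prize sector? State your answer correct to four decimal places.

X ~ Binomial(n=6, p=0.16).
P(X=5) = C(6,5) · p^5 · (1−p)^1
= 6 · 0.00010486 · 0.84 = 0.000528

0.0005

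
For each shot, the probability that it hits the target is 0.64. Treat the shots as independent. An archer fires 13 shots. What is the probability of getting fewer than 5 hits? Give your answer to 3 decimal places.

X ~ Binomial(13, 0.64); P(X ≤ 4) = Σ C(13,k) p^k (1−p)^(13−k) over k:
  k=0: C(13,0)·0.64^0·0.36^13 = 0.00000
  k=1: C(13,1)·0.64^1·0.36^12 = 0.00004
  k=2: C(13,2)·0.64^2·0.36^11 = 0.00042
  k=3: C(13,3)·0.64^3·0.36^10 = 0.00274
  k=4: C(13,4)·0.64^4·0.36^9 = 0.01218
Total = 0.01539

0.015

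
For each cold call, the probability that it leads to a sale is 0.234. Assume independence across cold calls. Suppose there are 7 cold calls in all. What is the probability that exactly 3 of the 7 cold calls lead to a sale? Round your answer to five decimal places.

X ~ Binomial(n=7, p=0.234).
P(X=3) = C(7,3) · p^3 · (1−p)^4
= 35 · 0.012813 · 0.34428 = 0.1543941

0.15439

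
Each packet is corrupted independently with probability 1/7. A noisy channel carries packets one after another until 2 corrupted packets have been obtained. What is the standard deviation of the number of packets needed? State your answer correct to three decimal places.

Y = total packets until the second success; negative binomial with r=2, p=0.142857.
SD(Y) = √[r(1−p)/p²] = √(84.00000) = 9.16515

9.165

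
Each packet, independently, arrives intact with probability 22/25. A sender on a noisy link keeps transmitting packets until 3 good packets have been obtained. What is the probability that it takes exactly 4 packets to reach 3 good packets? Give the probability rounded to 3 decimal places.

0.245

Y = trial on which the third success occurs; negative binomial, r=3, p=0.88.
P(Y=4) = C(3,2) · p^3 · (1−p)^1
= 3 · 0.68147 · 0.12 = 0.24533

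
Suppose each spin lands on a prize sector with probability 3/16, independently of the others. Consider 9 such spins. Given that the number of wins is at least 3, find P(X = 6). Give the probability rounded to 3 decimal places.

X ~ Binomial(9, 0.1875). Want P(X=6 | X≥3) = P(X=6) / P(X≥3).
P(X=6) = C(9,6)·0.1875^6·0.8125^3 = 0.00196
P(X≥3) = 1 − 0.15432 − 0.32050 − 0.29585 = 0.22933
Ratio = 0.00196 / 0.22933 = 0.00854

0.009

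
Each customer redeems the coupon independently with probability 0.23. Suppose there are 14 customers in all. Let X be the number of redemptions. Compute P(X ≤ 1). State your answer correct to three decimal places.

X ~ Binomial(14, 0.23); P(X ≤ 1) = Σ C(14,k) p^k (1−p)^(14−k) over k:
  k=0: C(14,0)·0.23^0·0.77^14 = 0.02576
  k=1: C(14,1)·0.23^1·0.77^13 = 0.10770
Total = 0.13346

0.133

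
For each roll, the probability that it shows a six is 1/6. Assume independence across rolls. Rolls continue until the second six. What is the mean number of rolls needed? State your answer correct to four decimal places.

Y = total rolls until the second success; negative binomial with r=2, p=0.166667.
E[Y] = r / p = 2 / 0.166667 = 12.000000

12.0000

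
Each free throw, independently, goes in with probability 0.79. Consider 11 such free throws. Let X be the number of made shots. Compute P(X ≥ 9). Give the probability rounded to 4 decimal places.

X ~ Binomial(11, 0.79); P(X ≥ 9) = Σ C(11,k) p^k (1−p)^(11−k) over k:
  k=9: C(11,9)·0.79^9·0.21^2 = 0.290700
  k=10: C(11,10)·0.79^10·0.21^1 = 0.218717
  k=11: C(11,11)·0.79^11·0.21^0 = 0.074799
Total = 0.584217

0.5842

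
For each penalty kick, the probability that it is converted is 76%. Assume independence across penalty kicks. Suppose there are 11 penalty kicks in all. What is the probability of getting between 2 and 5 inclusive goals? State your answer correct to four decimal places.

X ~ Binomial(11, 0.76); P(2 ≤ X ≤ 5) = Σ C(11,k) p^k (1−p)^(11−k) over k:
  k=2: C(11,2)·0.76^2·0.24^9 = 0.000084
  k=3: C(11,3)·0.76^3·0.24^8 = 0.000797
  k=4: C(11,4)·0.76^4·0.24^7 = 0.005049
  k=5: C(11,5)·0.76^5·0.24^6 = 0.022386
Total = 0.028317

0.0283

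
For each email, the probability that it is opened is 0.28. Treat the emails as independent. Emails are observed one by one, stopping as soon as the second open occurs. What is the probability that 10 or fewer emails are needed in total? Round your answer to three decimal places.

Finishing within 10 emails ⇔ at least 2 successes in the first 10. With X ~ Binomial(10, 0.28), P(Y ≤ 10) = 1 − P(X ≤ 1).
  k=0: C(10,0)·0.28^0·0.72^10 = 0.03744
  k=1: C(10,1)·0.28^1·0.72^9 = 0.14560
1 − 0.18304 = 0.81696

0.817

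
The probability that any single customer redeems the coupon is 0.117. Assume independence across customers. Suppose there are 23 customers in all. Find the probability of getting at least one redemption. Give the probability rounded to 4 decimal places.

0.9428

P(at least one) = 1 − P(none) = 1 − (1 − 0.117)^23
= 1 − 0.057161 = 0.942839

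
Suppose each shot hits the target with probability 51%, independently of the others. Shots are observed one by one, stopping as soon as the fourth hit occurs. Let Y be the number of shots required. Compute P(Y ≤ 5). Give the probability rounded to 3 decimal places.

0.200

Finishing within 5 shots ⇔ at least 4 successes in the first 5. With X ~ Binomial(5, 0.51), P(Y ≤ 5) = 1 − P(X ≤ 3).
  k=0: C(5,0)·0.51^0·0.49^5 = 0.02825
  k=1: C(5,1)·0.51^1·0.49^4 = 0.14700
  k=2: C(5,2)·0.51^2·0.49^3 = 0.30601
  k=3: C(5,3)·0.51^3·0.49^2 = 0.31850
1 − 0.79975 = 0.20025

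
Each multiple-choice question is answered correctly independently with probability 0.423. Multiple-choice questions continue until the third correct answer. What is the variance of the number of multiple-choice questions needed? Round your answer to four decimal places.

9.6742

Y = total multiple-choice questions until the third success; negative binomial with r=3, p=0.423.
Var(Y) = r(1−p)/p² = 3·0.577 / 0.423² = 9.674228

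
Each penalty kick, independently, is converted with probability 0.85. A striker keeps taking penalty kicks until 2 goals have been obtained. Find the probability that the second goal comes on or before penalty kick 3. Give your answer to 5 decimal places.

Finishing within 3 penalty kicks ⇔ at least 2 successes in the first 3. With X ~ Binomial(3, 0.85), P(Y ≤ 3) = 1 − P(X ≤ 1).
  k=0: C(3,0)·0.85^0·0.15^3 = 0.0033750
  k=1: C(3,1)·0.85^1·0.15^2 = 0.0573750
1 − 0.0607500 = 0.9392500

0.93925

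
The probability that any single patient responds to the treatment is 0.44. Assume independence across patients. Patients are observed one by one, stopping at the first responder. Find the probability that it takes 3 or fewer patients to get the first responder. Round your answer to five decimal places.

0.82438

Y = number of patients to the first success; geometric, p = 0.44.
P(Y ≤ 3) = 1 − (1−p)^3 = 1 − 0.1756160 = 0.8243840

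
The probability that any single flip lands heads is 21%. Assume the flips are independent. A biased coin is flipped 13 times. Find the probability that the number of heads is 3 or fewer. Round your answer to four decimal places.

X ~ Binomial(13, 0.21); P(X ≤ 3) = Σ C(13,k) p^k (1−p)^(13−k) over k:
  k=0: C(13,0)·0.21^0·0.79^13 = 0.046682
  k=1: C(13,1)·0.21^1·0.79^12 = 0.161320
  k=2: C(13,2)·0.21^2·0.79^11 = 0.257295
  k=3: C(13,3)·0.21^3·0.79^10 = 0.250781
Total = 0.716078

0.7161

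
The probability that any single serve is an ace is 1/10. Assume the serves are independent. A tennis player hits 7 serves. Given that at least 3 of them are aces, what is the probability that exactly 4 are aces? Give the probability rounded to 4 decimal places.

X ~ Binomial(7, 0.10). Want P(X=4 | X≥3) = P(X=4) / P(X≥3).
P(X=4) = C(7,4)·0.10^4·0.90^3 = 0.002551
P(X≥3) = 1 − 0.478297 − 0.372009 − 0.124003 = 0.025691
Ratio = 0.002551 / 0.025691 = 0.099313

0.0993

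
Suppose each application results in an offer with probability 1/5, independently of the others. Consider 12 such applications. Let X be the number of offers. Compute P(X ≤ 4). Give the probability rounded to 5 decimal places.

0.92744

X ~ Binomial(12, 0.20); P(X ≤ 4) = Σ C(12,k) p^k (1−p)^(12−k) over k:
  k=0: C(12,0)·0.20^0·0.80^12 = 0.0687195
  k=1: C(12,1)·0.20^1·0.80^11 = 0.2061584
  k=2: C(12,2)·0.20^2·0.80^10 = 0.2834678
  k=3: C(12,3)·0.20^3·0.80^9 = 0.2362232
  k=4: C(12,4)·0.20^4·0.80^8 = 0.1328756
Total = 0.9274445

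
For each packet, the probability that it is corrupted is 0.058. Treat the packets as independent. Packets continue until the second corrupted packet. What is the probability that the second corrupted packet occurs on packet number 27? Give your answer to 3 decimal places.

0.020

Y = trial on which the second success occurs; negative binomial, r=2, p=0.058.
P(Y=27) = C(26,1) · p^2 · (1−p)^25
= 26 · 0.003364 · 0.22453 = 0.01964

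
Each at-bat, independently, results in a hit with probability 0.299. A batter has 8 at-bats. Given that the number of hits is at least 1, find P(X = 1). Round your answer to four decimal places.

X ~ Binomial(8, 0.299). Want P(X=1 | X≥1) = P(X=1) / P(X≥1).
P(X=1) = C(8,1)·0.299^1·0.701^7 = 0.198970
P(X≥1) = 1 − 0.058310 = 0.941690
Ratio = 0.198970 / 0.941690 = 0.211290

0.2113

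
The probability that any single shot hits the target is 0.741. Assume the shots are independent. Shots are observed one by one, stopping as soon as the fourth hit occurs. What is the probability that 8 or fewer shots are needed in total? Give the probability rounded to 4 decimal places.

Finishing within 8 shots ⇔ at least 4 successes in the first 8. With X ~ Binomial(8, 0.741), P(Y ≤ 8) = 1 − P(X ≤ 3).
  k=0: C(8,0)·0.741^0·0.259^8 = 0.000020
  k=1: C(8,1)·0.741^1·0.259^7 = 0.000463
  k=2: C(8,2)·0.741^2·0.259^6 = 0.004641
  k=3: C(8,3)·0.741^3·0.259^5 = 0.026555
1 − 0.031679 = 0.968321

0.9683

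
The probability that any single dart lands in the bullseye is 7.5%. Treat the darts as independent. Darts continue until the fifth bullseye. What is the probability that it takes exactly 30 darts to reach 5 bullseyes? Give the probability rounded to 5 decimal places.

0.00803

Y = trial on which the fifth success occurs; negative binomial, r=5, p=0.075.
P(Y=30) = C(29,4) · p^5 · (1−p)^25
= 23751 · 2.373e-06 · 0.14241 = 0.0080266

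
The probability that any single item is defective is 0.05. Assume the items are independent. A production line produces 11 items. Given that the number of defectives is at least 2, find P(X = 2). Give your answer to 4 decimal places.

X ~ Binomial(11, 0.05). Want P(X=2 | X≥2) = P(X=2) / P(X≥2).
P(X=2) = C(11,2)·0.05^2·0.95^9 = 0.086659
P(X≥2) = 1 − 0.568800 − 0.329305 = 0.101895
Ratio = 0.086659 / 0.101895 = 0.850480

0.8505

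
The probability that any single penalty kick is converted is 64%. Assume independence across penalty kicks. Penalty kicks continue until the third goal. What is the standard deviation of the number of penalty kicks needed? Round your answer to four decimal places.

Y = total penalty kicks until the third success; negative binomial with r=3, p=0.64.
SD(Y) = √[r(1−p)/p²] = √(2.636719) = 1.623798

1.6238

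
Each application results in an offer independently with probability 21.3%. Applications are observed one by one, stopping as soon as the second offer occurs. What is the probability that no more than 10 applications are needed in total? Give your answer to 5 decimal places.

0.66216

Finishing within 10 applications ⇔ at least 2 successes in the first 10. With X ~ Binomial(10, 0.213), P(Y ≤ 10) = 1 − P(X ≤ 1).
  k=0: C(10,0)·0.213^0·0.787^10 = 0.0911480
  k=1: C(10,1)·0.213^1·0.787^9 = 0.2466904
1 − 0.3378384 = 0.6621616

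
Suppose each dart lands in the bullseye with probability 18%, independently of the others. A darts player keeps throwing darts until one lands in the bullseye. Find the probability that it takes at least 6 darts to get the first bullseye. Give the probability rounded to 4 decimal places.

0.3707

Y = number of darts to the first success; geometric, p = 0.18.
P(Y > 5) = P(first 5 all fail) = (1−p)^5 = 0.370740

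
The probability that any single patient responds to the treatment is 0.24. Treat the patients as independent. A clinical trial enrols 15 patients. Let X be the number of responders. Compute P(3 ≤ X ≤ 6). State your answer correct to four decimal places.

X ~ Binomial(15, 0.24); P(3 ≤ X ≤ 6) = Σ C(15,k) p^k (1−p)^(15−k) over k:
  k=3: C(15,3)·0.24^3·0.76^12 = 0.233565
  k=4: C(15,4)·0.24^4·0.76^11 = 0.221272
  k=5: C(15,5)·0.24^5·0.76^10 = 0.153726
  k=6: C(15,6)·0.24^6·0.76^9 = 0.080908
Total = 0.689472

0.6895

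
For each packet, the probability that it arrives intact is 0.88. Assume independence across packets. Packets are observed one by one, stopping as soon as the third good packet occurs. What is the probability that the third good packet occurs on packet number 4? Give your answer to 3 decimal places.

Y = trial on which the third success occurs; negative binomial, r=3, p=0.88.
P(Y=4) = C(3,2) · p^3 · (1−p)^1
= 3 · 0.68147 · 0.12 = 0.24533

0.245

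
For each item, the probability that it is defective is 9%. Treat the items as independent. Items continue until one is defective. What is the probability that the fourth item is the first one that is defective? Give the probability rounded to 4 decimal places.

Geometric (trials to first success), p = 0.09.
P(Y = 4) = (1−p)^3 · p = 0.75357 · 0.09 = 0.067821

0.0678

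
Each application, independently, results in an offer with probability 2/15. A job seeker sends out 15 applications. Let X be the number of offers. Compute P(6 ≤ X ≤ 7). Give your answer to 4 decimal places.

X ~ Binomial(15, 0.133333); P(6 ≤ X ≤ 7) = Σ C(15,k) p^k (1−p)^(15−k) over k:
  k=6: C(15,6)·0.133333^6·0.866667^9 = 0.007757
  k=7: C(15,7)·0.133333^7·0.866667^8 = 0.001534
Total = 0.009292

0.0093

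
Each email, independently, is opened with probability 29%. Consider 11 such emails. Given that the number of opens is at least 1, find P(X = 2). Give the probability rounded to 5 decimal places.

0.21709

X ~ Binomial(11, 0.29). Want P(X=2 | X≥1) = P(X=2) / P(X≥1).
P(X=2) = C(11,2)·0.29^2·0.71^9 = 0.2120722
P(X≥1) = 1 − 0.0231122 = 0.9768878
Ratio = 0.2120722 / 0.9768878 = 0.2170897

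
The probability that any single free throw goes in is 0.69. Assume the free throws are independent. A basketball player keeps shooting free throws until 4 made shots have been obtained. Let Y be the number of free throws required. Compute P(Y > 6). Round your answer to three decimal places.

0.274

Needing more than 6 free throws ⇔ fewer than 4 successes in the first 6. With X ~ Binomial(6, 0.69), P(Y > 6) = P(X ≤ 3).
  k=0: C(6,0)·0.69^0·0.31^6 = 0.00089
  k=1: C(6,1)·0.69^1·0.31^5 = 0.01185
  k=2: C(6,2)·0.69^2·0.31^4 = 0.06595
  k=3: C(6,3)·0.69^3·0.31^3 = 0.19573
P(X ≤ 3) = 0.27443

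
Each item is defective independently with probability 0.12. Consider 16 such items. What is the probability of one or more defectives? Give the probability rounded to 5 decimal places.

0.87066

P(at least one) = 1 − P(none) = 1 − (1 − 0.12)^16
= 1 − 0.1293370 = 0.8706630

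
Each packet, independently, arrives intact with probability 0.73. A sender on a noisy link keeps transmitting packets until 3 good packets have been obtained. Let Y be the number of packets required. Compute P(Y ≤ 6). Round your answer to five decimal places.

Finishing within 6 packets ⇔ at least 3 successes in the first 6. With X ~ Binomial(6, 0.73), P(Y ≤ 6) = 1 − P(X ≤ 2).
  k=0: C(6,0)·0.73^0·0.27^6 = 0.0003874
  k=1: C(6,1)·0.73^1·0.27^5 = 0.0062848
  k=2: C(6,2)·0.73^2·0.27^4 = 0.0424807
1 − 0.0491530 = 0.9508470

0.95085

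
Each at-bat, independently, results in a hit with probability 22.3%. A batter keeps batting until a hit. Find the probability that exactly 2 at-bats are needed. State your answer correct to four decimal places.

0.1733

Geometric (trials to first success), p = 0.223.
P(Y = 2) = (1−p)^1 · p = 0.777 · 0.223 = 0.173271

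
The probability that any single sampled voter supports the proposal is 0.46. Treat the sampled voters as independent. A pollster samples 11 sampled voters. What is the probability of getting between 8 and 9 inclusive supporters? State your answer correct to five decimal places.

0.06688

X ~ Binomial(11, 0.46); P(8 ≤ X ≤ 9) = Σ C(11,k) p^k (1−p)^(11−k) over k:
  k=8: C(11,8)·0.46^8·0.54^3 = 0.0520868
  k=9: C(11,9)·0.46^9·0.54^2 = 0.0147901
Total = 0.0668769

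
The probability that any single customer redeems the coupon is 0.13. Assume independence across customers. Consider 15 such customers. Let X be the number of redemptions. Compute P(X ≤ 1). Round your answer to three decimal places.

0.401

X ~ Binomial(15, 0.13); P(X ≤ 1) = Σ C(15,k) p^k (1−p)^(15−k) over k:
  k=0: C(15,0)·0.13^0·0.87^15 = 0.12382
  k=1: C(15,1)·0.13^1·0.87^14 = 0.27753
Total = 0.40135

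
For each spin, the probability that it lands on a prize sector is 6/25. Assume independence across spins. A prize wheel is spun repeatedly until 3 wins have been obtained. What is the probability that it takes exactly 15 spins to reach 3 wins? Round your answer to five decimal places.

0.04671

Y = trial on which the third success occurs; negative binomial, r=3, p=0.24.
P(Y=15) = C(14,2) · p^3 · (1−p)^12
= 91 · 0.013824 · 0.037133 = 0.0467131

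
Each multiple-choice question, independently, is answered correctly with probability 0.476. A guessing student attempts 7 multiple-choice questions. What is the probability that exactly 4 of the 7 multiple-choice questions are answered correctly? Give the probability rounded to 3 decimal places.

0.259

X ~ Binomial(n=7, p=0.476).
P(X=4) = C(7,4) · p^4 · (1−p)^3
= 35 · 0.051337 · 0.14388 = 0.25852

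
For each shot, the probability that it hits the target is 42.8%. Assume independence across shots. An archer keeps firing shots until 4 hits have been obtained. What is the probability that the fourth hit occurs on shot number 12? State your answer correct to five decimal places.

0.06345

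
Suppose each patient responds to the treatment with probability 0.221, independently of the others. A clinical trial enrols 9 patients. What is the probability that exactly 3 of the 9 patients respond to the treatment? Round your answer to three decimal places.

X ~ Binomial(n=9, p=0.221).
P(X=3) = C(9,3) · p^3 · (1−p)^6
= 84 · 0.010794 · 0.22347 = 0.20262

0.203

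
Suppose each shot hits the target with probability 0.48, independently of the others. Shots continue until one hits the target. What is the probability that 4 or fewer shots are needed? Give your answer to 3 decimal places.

0.927

Y = number of shots to the first success; geometric, p = 0.48.
P(Y ≤ 4) = 1 − (1−p)^4 = 1 − 0.07312 = 0.92688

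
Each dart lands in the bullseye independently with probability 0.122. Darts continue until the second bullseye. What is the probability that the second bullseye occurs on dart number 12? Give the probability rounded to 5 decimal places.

Y = trial on which the second success occurs; negative binomial, r=2, p=0.122.
P(Y=12) = C(11,1) · p^2 · (1−p)^10
= 11 · 0.014884 · 0.27224 = 0.0445715

0.04457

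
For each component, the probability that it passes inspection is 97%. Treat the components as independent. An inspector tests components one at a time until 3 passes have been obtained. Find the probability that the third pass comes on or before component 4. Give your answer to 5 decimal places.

Finishing within 4 components ⇔ at least 3 successes in the first 4. With X ~ Binomial(4, 0.97), P(Y ≤ 4) = 1 − P(X ≤ 2).
  k=0: C(4,0)·0.97^0·0.03^4 = 0.0000008
  k=1: C(4,1)·0.97^1·0.03^3 = 0.0001048
  k=2: C(4,2)·0.97^2·0.03^2 = 0.0050809
1 − 0.0051864 = 0.9948136

0.99481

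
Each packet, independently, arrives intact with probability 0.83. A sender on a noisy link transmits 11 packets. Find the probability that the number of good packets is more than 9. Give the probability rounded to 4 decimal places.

X ~ Binomial(11, 0.83); P(X ≥ 10) = Σ C(11,k) p^k (1−p)^(11−k) over k:
  k=10: C(11,10)·0.83^10·0.17^1 = 0.290150
  k=11: C(11,11)·0.83^11·0.17^0 = 0.128783
Total = 0.418933

0.4189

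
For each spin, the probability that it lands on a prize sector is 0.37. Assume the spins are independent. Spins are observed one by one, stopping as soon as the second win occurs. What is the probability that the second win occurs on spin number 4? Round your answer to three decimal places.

Y = trial on which the second success occurs; negative binomial, r=2, p=0.37.
P(Y=4) = C(3,1) · p^2 · (1−p)^2
= 3 · 0.1369 · 0.3969 = 0.16301

0.163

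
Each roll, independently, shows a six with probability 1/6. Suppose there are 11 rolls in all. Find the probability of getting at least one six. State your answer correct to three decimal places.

0.865

P(at least one) = 1 − P(none) = 1 − (1 − 0.166667)^11
= 1 − 0.13459 = 0.86541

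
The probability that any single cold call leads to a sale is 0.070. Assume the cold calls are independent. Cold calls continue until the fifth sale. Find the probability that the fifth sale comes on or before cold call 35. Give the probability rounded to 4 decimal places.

0.0948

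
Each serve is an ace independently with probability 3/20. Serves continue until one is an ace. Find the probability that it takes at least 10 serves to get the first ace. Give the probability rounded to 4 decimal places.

0.2316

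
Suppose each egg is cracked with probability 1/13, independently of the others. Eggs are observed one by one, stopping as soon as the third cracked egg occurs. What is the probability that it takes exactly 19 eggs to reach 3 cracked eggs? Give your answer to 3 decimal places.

Y = trial on which the third success occurs; negative binomial, r=3, p=0.076923.
P(Y=19) = C(18,2) · p^3 · (1−p)^16
= 153 · 0.00045517 · 0.27785 = 0.01935

0.019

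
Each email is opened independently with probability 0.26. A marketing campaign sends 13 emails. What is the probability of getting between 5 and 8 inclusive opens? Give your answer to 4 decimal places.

X ~ Binomial(13, 0.26); P(5 ≤ X ≤ 8) = Σ C(13,k) p^k (1−p)^(13−k) over k:
  k=5: C(13,5)·0.26^5·0.74^8 = 0.137499
  k=6: C(13,6)·0.26^6·0.74^7 = 0.064414
  k=7: C(13,7)·0.26^7·0.74^6 = 0.022632
  k=8: C(13,8)·0.26^8·0.74^5 = 0.005964
Total = 0.230508

0.2305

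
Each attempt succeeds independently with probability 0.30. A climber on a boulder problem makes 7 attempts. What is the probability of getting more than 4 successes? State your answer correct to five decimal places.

X ~ Binomial(7, 0.30); P(X ≥ 5) = Σ C(7,k) p^k (1−p)^(7−k) over k:
  k=5: C(7,5)·0.30^5·0.70^2 = 0.0250047
  k=6: C(7,6)·0.30^6·0.70^1 = 0.0035721
  k=7: C(7,7)·0.30^7·0.70^0 = 0.0002187
Total = 0.0287955

0.02880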